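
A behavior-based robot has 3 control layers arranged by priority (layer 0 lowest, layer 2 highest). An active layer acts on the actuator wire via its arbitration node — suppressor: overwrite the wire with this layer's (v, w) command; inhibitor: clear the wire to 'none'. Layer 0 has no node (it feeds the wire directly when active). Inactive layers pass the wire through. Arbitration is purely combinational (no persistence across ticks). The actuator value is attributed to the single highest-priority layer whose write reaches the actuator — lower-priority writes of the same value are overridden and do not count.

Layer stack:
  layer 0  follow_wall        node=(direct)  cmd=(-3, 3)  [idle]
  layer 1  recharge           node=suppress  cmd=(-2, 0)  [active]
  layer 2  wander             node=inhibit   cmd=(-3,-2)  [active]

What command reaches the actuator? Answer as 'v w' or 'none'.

L0 follow_wall: idle → wire = none
L1 recharge: active, suppressor → wire = (-2, 0)
L2 wander: active, inhibitor → wire = none
actuator = none

none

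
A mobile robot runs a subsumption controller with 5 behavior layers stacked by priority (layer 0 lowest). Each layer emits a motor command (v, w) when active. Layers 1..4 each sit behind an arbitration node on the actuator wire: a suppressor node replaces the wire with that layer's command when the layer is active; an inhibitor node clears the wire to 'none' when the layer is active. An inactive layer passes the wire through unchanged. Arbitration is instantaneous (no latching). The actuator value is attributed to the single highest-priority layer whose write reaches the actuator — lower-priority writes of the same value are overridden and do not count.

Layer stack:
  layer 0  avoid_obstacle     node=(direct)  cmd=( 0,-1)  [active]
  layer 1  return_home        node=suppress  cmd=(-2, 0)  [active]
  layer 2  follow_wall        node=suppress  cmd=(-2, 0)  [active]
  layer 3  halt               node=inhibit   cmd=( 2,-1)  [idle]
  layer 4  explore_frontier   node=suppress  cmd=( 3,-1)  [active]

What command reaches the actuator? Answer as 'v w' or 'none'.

3 -1

layer 0 (avoid_obstacle) active — direct: (0, -1)
layer 1 (return_home) active — suppresses: (-2, 0)
layer 2 (follow_wall) active — suppresses: (-2, 0)
layer 3 (halt) idle — unchanged: (-2, 0)
layer 4 (explore_frontier) active — suppresses: (3, -1)
→ actuator (3, -1)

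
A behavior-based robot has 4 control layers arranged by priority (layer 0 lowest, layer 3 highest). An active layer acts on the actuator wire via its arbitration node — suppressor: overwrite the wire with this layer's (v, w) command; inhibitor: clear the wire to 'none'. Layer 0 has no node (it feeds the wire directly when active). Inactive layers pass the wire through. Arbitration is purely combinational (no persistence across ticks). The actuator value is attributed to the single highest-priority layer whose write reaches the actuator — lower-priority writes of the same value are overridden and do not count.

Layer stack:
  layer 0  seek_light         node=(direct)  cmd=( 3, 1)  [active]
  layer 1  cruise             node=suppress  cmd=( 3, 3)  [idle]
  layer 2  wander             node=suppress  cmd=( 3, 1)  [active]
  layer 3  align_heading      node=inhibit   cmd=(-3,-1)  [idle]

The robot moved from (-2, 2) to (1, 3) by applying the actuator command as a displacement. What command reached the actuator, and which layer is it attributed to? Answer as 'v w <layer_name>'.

displacement = (1, 3) − (-2, 2) = (3, 1)
L0 seek_light: active, feeds wire = (3, 1)
L1 cruise: idle → wire stays (3, 1)
L2 wander: active, suppressor → wire = (3, 1)
L3 align_heading: idle → wire stays (3, 1)
actuator = (3, 1) — from layer 2 (wander)

3 1 wander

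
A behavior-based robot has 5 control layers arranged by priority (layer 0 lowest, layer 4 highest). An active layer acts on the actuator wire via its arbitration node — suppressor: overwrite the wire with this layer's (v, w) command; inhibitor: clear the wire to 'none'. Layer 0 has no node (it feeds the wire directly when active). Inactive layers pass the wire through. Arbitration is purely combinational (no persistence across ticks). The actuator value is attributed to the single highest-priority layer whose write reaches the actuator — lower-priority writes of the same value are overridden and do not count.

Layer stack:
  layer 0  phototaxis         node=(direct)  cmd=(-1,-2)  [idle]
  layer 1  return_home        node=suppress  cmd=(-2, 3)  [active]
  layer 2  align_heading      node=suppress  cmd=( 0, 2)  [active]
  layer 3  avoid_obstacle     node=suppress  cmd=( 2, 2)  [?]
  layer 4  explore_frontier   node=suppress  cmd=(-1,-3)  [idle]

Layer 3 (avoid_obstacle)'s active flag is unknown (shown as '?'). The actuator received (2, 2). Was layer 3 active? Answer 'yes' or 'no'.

If layer 3 is active=yes:
  actuator would be (2, 2)
If layer 3 is active=no:
  actuator would be (0, 2)
Observed (2, 2), so layer 3 was active.

yes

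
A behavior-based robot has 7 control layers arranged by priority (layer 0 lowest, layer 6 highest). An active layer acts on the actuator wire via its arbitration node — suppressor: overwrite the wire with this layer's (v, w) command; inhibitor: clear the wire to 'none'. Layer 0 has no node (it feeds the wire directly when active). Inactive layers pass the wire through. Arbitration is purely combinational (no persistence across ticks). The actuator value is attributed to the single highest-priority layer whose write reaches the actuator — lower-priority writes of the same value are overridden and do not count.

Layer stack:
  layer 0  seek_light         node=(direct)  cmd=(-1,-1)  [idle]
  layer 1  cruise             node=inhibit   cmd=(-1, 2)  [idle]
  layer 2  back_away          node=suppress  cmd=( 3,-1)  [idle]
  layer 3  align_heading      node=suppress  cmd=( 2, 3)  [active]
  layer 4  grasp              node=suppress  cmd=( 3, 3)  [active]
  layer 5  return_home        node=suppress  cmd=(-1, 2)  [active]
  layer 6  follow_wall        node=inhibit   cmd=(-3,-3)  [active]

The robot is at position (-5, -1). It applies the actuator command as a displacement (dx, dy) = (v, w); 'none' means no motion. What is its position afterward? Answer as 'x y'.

-5 -1

[0] seek_light off; wire := none
[1] cruise off; pass none
[2] back_away off; pass none
[3] align_heading on (suppress); wire := (2, 3)
[4] grasp on (suppress); wire := (3, 3)
[5] return_home on (suppress); wire := (-1, 2)
[6] follow_wall on (inhibit); wire := none
output none
position: (-5, -1) + none = (-5, -1)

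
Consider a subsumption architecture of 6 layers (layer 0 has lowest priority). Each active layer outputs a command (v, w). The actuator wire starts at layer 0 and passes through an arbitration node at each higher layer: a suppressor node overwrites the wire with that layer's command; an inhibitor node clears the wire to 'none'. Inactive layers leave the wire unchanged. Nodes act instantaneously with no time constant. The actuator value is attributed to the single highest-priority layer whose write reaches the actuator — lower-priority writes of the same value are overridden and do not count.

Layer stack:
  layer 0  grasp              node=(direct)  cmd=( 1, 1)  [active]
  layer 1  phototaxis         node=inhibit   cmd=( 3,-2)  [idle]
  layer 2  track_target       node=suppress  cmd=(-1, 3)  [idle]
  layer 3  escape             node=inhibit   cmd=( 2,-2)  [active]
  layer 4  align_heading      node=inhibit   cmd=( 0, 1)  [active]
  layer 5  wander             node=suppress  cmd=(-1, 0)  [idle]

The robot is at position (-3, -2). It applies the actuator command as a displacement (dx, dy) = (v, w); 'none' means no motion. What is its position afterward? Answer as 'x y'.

layer 0 (grasp) active — direct: (1, 1)
layer 1 (phototaxis) idle — unchanged: (1, 1)
layer 2 (track_target) idle — unchanged: (1, 1)
layer 3 (escape) active — inhibits: none
layer 4 (align_heading) active — inhibits: none
layer 5 (wander) idle — unchanged: none
→ actuator none
position: (-3, -2) + none = (-3, -2)

-3 -2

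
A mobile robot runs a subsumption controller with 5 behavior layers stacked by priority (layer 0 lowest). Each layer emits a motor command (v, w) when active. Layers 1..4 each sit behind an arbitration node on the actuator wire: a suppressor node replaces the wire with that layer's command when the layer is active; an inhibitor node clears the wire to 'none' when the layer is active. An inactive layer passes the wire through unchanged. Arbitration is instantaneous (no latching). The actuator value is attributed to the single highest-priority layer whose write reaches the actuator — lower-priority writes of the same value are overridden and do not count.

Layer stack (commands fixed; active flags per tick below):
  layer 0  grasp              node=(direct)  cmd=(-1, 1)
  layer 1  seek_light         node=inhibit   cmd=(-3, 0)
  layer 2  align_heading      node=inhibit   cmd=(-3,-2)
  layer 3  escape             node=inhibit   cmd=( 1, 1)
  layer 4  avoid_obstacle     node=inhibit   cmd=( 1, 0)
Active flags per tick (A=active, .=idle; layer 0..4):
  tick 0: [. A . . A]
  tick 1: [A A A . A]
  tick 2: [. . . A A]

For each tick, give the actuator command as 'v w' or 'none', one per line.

tick 0:
  L0 grasp: idle → wire = none
  L1 seek_light: active, inhibitor → wire = none
  L2 align_heading: idle → wire stays none
  L3 escape: idle → wire stays none
  L4 avoid_obstacle: active, inhibitor → wire = none
  actuator = none
tick 1:
  L0 grasp: active, feeds wire = (-1, 1)
  L1 seek_light: active, inhibitor → wire = none
  L2 align_heading: active, inhibitor → wire = none
  L3 escape: idle → wire stays none
  L4 avoid_obstacle: active, inhibitor → wire = none
  actuator = none
tick 2:
  L0 grasp: idle → wire = none
  L1 seek_light: idle → wire stays none
  L2 align_heading: idle → wire stays none
  L3 escape: active, inhibitor → wire = none
  L4 avoid_obstacle: active, inhibitor → wire = none
  actuator = none

none
none
none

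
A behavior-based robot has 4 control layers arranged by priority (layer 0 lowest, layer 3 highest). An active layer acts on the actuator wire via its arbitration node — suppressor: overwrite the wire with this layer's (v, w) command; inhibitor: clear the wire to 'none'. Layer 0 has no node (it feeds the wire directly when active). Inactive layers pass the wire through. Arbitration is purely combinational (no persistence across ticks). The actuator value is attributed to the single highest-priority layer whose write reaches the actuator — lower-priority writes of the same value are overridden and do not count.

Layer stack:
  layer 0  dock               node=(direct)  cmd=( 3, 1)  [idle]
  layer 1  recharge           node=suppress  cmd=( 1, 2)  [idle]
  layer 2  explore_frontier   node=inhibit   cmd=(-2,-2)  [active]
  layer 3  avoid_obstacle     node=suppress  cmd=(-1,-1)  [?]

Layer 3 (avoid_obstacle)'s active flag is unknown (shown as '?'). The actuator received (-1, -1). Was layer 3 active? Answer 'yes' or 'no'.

yes

If layer 3 is active=yes:
  actuator would be (-1, -1)
If layer 3 is active=no:
  actuator would be none
Observed (-1, -1), so layer 3 was active.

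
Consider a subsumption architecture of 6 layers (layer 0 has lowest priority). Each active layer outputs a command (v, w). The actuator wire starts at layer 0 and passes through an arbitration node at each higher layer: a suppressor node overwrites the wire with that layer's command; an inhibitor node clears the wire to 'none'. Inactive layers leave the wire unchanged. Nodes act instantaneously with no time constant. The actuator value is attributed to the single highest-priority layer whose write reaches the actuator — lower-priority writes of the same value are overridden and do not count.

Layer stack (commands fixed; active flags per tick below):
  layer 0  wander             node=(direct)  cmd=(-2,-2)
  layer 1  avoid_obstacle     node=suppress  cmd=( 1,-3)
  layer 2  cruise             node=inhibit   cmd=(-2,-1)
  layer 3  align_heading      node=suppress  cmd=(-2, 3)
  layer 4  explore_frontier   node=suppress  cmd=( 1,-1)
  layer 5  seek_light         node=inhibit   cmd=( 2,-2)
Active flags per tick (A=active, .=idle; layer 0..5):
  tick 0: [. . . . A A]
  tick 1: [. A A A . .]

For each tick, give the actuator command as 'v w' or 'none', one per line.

none
-2 3

tick 0:
  [0] wander off; wire := none
  [1] avoid_obstacle off; pass none
  [2] cruise off; pass none
  [3] align_heading off; pass none
  [4] explore_frontier on (suppress); wire := (1, -1)
  [5] seek_light on (inhibit); wire := none
  output none
tick 1:
  [0] wander off; wire := none
  [1] avoid_obstacle on (suppress); wire := (1, -3)
  [2] cruise on (inhibit); wire := none
  [3] align_heading on (suppress); wire := (-2, 3)
  [4] explore_frontier off; pass (-2, 3)
  [5] seek_light off; pass (-2, 3)
  output (-2, 3)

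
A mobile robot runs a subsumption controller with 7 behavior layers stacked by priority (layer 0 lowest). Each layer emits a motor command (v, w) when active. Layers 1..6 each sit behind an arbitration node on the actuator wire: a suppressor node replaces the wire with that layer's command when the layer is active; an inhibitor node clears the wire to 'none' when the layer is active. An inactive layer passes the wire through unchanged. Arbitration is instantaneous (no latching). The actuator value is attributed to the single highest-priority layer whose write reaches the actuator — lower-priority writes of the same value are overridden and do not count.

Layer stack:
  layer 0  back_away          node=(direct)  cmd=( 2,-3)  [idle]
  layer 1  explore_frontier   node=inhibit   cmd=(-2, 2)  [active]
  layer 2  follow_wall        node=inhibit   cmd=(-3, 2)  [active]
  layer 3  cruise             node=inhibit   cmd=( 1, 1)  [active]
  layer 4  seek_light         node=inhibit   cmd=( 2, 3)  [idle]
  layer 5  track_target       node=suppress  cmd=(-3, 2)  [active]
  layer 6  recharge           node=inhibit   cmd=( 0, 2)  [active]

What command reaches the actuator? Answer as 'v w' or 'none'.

[0] back_away off; wire := none
[1] explore_frontier on (inhibit); wire := none
[2] follow_wall on (inhibit); wire := none
[3] cruise on (inhibit); wire := none
[4] seek_light off; pass none
[5] track_target on (suppress); wire := (-3, 2)
[6] recharge on (inhibit); wire := none
output none

none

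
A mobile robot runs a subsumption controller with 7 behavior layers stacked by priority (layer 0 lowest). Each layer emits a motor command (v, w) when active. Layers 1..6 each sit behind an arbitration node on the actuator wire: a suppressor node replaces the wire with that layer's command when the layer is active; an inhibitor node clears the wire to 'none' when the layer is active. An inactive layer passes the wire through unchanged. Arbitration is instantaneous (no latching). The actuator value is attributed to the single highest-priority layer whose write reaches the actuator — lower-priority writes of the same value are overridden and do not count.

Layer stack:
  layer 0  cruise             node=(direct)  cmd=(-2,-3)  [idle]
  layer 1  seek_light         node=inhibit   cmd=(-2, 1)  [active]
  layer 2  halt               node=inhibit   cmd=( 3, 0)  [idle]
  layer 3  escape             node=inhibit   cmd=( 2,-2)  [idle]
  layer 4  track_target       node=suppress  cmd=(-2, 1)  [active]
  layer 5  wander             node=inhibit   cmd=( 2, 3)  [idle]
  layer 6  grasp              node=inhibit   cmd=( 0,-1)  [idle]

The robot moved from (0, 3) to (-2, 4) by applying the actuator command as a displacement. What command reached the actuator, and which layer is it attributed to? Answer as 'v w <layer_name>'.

-2 1 track_target

displacement = (-2, 4) − (0, 3) = (-2, 1)
layer 0 (cruise) idle — none
layer 1 (seek_light) active — inhibits: none
layer 2 (halt) idle — unchanged: none
layer 3 (escape) idle — unchanged: none
layer 4 (track_target) active — suppresses: (-2, 1)
layer 5 (wander) idle — unchanged: (-2, 1)
layer 6 (grasp) idle — unchanged: (-2, 1)
→ actuator (-2, 1) — from layer 4 (track_target)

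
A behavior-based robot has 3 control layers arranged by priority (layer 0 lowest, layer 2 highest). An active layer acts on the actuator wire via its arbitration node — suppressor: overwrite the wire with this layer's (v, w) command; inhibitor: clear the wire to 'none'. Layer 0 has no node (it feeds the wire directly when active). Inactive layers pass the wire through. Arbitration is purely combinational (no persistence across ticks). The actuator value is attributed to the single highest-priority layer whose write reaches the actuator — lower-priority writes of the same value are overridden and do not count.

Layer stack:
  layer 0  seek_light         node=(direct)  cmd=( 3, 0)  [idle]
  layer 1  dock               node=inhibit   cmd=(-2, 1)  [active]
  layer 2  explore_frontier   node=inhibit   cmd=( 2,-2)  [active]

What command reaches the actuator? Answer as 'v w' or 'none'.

none

layer 0 (seek_light) idle — none
layer 1 (dock) active — inhibits: none
layer 2 (explore_frontier) active — inhibits: none
→ actuator none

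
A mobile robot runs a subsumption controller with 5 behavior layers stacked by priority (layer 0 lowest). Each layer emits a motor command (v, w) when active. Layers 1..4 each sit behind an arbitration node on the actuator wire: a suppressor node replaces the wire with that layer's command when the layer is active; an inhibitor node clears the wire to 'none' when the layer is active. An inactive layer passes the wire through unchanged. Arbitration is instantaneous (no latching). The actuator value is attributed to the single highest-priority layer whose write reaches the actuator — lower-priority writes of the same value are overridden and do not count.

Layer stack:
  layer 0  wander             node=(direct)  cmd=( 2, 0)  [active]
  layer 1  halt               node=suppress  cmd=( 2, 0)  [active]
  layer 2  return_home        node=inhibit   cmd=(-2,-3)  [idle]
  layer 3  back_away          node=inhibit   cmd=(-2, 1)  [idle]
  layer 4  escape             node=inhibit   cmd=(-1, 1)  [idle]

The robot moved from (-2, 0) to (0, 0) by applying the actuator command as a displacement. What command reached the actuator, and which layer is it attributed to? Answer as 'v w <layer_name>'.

displacement = (0, 0) − (-2, 0) = (2, 0)
L0 wander: active, feeds wire = (2, 0)
L1 halt: active, suppressor → wire = (2, 0)
L2 return_home: idle → wire stays (2, 0)
L3 back_away: idle → wire stays (2, 0)
L4 escape: idle → wire stays (2, 0)
actuator = (2, 0) — from layer 1 (halt)

2 0 halt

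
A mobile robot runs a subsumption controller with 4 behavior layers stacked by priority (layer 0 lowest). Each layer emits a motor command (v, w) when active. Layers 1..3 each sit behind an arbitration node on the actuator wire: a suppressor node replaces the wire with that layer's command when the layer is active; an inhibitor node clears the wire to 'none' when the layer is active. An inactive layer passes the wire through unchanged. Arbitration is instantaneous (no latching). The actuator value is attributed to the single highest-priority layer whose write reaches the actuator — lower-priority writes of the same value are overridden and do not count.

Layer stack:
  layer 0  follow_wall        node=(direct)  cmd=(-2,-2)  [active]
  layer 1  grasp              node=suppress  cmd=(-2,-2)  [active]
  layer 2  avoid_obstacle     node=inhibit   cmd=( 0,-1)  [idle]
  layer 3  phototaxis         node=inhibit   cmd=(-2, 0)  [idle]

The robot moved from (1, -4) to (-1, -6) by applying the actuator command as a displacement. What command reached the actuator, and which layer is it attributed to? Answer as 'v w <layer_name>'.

-2 -2 grasp

displacement = (-1, -6) − (1, -4) = (-2, -2)
L0 follow_wall: active, feeds wire = (-2, -2)
L1 grasp: active, suppressor → wire = (-2, -2)
L2 avoid_obstacle: idle → wire stays (-2, -2)
L3 phototaxis: idle → wire stays (-2, -2)
actuator = (-2, -2) — from layer 1 (grasp)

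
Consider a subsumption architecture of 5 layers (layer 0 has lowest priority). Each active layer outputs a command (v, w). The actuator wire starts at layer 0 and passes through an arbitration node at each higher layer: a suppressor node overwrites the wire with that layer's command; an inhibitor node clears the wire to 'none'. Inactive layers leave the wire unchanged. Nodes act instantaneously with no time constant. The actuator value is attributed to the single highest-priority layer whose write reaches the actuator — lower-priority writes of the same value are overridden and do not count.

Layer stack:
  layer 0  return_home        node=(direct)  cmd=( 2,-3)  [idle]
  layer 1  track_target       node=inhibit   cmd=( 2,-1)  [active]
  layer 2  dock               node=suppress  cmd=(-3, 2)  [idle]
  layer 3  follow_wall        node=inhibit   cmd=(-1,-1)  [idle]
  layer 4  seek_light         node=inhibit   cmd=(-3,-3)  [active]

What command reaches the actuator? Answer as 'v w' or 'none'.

none

layer 0 (return_home) idle — none
layer 1 (track_target) active — inhibits: none
layer 2 (dock) idle — unchanged: none
layer 3 (follow_wall) idle — unchanged: none
layer 4 (seek_light) active — inhibits: none
→ actuator none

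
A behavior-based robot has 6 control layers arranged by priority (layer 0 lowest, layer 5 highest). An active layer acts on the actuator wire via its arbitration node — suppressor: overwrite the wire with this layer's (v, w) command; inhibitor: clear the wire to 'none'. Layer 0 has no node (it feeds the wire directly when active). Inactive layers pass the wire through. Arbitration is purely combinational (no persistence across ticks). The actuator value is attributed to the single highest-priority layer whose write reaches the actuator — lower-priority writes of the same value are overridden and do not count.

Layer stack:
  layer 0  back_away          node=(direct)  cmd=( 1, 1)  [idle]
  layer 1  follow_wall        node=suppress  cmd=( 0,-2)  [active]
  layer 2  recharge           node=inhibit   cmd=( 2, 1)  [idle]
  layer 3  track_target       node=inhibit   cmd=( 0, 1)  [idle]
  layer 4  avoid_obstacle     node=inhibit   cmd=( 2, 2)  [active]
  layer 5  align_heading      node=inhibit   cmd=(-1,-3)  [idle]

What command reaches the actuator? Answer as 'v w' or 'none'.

layer 0 (back_away) idle — none
layer 1 (follow_wall) active — suppresses: (0, -2)
layer 2 (recharge) idle — unchanged: (0, -2)
layer 3 (track_target) idle — unchanged: (0, -2)
layer 4 (avoid_obstacle) active — inhibits: none
layer 5 (align_heading) idle — unchanged: none
→ actuator none

none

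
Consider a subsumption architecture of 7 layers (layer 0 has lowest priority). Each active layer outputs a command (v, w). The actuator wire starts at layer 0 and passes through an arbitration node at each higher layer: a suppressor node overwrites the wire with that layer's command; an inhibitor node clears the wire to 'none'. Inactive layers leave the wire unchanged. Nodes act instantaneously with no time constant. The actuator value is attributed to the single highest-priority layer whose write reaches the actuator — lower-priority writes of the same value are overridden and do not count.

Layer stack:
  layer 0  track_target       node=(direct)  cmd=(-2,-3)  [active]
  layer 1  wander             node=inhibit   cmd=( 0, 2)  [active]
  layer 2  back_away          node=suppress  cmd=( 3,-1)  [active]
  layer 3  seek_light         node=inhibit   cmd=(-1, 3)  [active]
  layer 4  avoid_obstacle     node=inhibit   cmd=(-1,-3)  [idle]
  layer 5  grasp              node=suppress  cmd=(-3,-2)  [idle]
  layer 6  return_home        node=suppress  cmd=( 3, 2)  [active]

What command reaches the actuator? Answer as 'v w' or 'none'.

L0 track_target: active, feeds wire = (-2, -3)
L1 wander: active, inhibitor → wire = none
L2 back_away: active, suppressor → wire = (3, -1)
L3 seek_light: active, inhibitor → wire = none
L4 avoid_obstacle: idle → wire stays none
L5 grasp: idle → wire stays none
L6 return_home: active, suppressor → wire = (3, 2)
actuator = (3, 2)

3 2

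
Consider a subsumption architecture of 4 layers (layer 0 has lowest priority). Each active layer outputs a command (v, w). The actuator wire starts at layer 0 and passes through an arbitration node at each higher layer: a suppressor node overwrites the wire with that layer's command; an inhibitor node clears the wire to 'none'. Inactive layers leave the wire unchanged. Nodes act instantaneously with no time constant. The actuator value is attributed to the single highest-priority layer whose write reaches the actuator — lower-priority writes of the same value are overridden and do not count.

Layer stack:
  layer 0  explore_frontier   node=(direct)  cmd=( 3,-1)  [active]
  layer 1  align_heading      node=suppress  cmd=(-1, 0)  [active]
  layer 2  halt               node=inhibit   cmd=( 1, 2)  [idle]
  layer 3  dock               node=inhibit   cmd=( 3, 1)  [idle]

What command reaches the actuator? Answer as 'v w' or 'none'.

L0 explore_frontier: active, feeds wire = (3, -1)
L1 align_heading: active, suppressor → wire = (-1, 0)
L2 halt: idle → wire stays (-1, 0)
L3 dock: idle → wire stays (-1, 0)
actuator = (-1, 0)

-1 0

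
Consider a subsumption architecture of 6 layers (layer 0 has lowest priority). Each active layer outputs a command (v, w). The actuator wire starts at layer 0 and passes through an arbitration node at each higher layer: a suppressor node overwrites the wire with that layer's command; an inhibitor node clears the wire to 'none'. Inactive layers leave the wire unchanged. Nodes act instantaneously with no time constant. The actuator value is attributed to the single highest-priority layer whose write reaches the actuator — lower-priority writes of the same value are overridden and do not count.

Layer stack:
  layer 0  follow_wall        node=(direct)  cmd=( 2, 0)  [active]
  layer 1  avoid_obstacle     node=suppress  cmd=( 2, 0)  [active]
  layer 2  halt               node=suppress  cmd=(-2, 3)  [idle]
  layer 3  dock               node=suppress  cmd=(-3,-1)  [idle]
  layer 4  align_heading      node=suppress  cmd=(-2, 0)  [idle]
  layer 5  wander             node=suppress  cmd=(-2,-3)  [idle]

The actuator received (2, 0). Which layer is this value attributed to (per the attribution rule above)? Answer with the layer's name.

avoid_obstacle

layer 0 (follow_wall) active — direct: (2, 0)
layer 1 (avoid_obstacle) active — suppresses: (2, 0)
layer 2 (halt) idle — unchanged: (2, 0)
layer 3 (dock) idle — unchanged: (2, 0)
layer 4 (align_heading) idle — unchanged: (2, 0)
layer 5 (wander) idle — unchanged: (2, 0)
→ actuator (2, 0)
last writer: layer 1 = avoid_obstacle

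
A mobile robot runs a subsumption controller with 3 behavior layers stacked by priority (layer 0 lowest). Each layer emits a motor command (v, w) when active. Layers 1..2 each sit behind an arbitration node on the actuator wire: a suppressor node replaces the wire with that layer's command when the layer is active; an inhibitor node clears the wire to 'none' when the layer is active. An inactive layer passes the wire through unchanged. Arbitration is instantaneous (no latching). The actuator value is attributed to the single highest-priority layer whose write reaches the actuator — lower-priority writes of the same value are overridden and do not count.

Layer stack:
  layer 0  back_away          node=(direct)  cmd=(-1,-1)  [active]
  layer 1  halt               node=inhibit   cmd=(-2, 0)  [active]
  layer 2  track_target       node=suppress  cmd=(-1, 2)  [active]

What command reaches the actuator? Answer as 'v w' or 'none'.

L0 back_away: active, feeds wire = (-1, -1)
L1 halt: active, inhibitor → wire = none
L2 track_target: active, suppressor → wire = (-1, 2)
actuator = (-1, 2)

-1 2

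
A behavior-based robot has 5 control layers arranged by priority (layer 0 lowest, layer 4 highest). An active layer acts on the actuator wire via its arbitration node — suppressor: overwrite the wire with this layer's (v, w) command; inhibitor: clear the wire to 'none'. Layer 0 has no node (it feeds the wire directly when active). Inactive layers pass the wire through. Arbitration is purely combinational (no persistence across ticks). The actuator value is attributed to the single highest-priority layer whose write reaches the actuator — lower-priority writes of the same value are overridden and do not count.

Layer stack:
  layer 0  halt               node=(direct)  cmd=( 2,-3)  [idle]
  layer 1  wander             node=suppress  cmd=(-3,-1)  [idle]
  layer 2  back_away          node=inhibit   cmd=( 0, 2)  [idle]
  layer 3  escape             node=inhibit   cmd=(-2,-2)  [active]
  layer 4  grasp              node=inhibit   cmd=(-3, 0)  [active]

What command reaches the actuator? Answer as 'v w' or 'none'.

none

L0 halt: idle → wire = none
L1 wander: idle → wire stays none
L2 back_away: idle → wire stays none
L3 escape: active, inhibitor → wire = none
L4 grasp: active, inhibitor → wire = none
actuator = none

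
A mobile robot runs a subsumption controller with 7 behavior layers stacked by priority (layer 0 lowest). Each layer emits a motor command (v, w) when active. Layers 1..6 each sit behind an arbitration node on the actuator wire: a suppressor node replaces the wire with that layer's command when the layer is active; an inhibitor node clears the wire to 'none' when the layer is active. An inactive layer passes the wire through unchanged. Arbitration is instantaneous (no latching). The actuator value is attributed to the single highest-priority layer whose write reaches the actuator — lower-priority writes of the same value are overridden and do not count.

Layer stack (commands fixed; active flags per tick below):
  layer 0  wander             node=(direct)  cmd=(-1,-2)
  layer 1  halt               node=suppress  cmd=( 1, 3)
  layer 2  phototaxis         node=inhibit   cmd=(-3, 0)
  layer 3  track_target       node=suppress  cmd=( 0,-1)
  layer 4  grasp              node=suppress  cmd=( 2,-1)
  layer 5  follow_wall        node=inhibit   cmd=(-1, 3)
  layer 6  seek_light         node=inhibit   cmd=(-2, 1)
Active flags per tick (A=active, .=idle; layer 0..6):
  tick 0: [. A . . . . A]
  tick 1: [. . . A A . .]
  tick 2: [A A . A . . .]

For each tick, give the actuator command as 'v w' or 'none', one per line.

none
2 -1
0 -1

tick 0:
  layer 0 (wander) idle — none
  layer 1 (halt) active — suppresses: (1, 3)
  layer 2 (phototaxis) idle — unchanged: (1, 3)
  layer 3 (track_target) idle — unchanged: (1, 3)
  layer 4 (grasp) idle — unchanged: (1, 3)
  layer 5 (follow_wall) idle — unchanged: (1, 3)
  layer 6 (seek_light) active — inhibits: none
  → actuator none
tick 1:
  layer 0 (wander) idle — none
  layer 1 (halt) idle — unchanged: none
  layer 2 (phototaxis) idle — unchanged: none
  layer 3 (track_target) active — suppresses: (0, -1)
  layer 4 (grasp) active — suppresses: (2, -1)
  layer 5 (follow_wall) idle — unchanged: (2, -1)
  layer 6 (seek_light) idle — unchanged: (2, -1)
  → actuator (2, -1)
tick 2:
  layer 0 (wander) active — direct: (-1, -2)
  layer 1 (halt) active — suppresses: (1, 3)
  layer 2 (phototaxis) idle — unchanged: (1, 3)
  layer 3 (track_target) active — suppresses: (0, -1)
  layer 4 (grasp) idle — unchanged: (0, -1)
  layer 5 (follow_wall) idle — unchanged: (0, -1)
  layer 6 (seek_light) idle — unchanged: (0, -1)
  → actuator (0, -1)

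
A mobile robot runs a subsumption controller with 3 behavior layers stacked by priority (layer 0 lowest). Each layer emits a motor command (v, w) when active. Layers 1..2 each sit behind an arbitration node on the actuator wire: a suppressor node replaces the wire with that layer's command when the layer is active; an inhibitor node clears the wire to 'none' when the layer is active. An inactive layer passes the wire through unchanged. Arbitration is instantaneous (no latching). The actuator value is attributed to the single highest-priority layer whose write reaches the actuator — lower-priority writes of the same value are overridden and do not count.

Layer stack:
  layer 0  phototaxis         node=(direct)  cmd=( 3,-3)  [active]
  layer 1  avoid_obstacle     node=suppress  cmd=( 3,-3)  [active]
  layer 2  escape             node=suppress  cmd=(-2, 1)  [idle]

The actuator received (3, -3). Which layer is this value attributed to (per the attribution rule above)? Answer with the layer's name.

avoid_obstacle

[0] phototaxis on; wire := (3, -3)
[1] avoid_obstacle on (suppress); wire := (3, -3)
[2] escape off; pass (3, -3)
output (3, -3)
last writer: layer 1 = avoid_obstacle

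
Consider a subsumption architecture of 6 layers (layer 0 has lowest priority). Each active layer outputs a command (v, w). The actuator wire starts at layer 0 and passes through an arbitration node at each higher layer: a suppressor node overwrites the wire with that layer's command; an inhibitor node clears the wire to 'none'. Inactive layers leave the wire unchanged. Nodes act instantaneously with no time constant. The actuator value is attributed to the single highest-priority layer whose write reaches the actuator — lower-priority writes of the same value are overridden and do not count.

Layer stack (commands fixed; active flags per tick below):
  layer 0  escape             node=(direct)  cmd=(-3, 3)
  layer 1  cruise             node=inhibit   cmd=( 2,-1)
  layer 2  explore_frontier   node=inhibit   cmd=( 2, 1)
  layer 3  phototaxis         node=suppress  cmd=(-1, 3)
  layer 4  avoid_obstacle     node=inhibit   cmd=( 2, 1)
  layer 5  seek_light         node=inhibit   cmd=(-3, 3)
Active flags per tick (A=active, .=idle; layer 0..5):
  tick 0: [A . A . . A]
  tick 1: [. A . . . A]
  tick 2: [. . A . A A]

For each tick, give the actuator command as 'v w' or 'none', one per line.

tick 0:
  [0] escape on; wire := (-3, 3)
  [1] cruise off; pass (-3, 3)
  [2] explore_frontier on (inhibit); wire := none
  [3] phototaxis off; pass none
  [4] avoid_obstacle off; pass none
  [5] seek_light on (inhibit); wire := none
  output none
tick 1:
  [0] escape off; wire := none
  [1] cruise on (inhibit); wire := none
  [2] explore_frontier off; pass none
  [3] phototaxis off; pass none
  [4] avoid_obstacle off; pass none
  [5] seek_light on (inhibit); wire := none
  output none
tick 2:
  [0] escape off; wire := none
  [1] cruise off; pass none
  [2] explore_frontier on (inhibit); wire := none
  [3] phototaxis off; pass none
  [4] avoid_obstacle on (inhibit); wire := none
  [5] seek_light on (inhibit); wire := none
  output none

none
none
none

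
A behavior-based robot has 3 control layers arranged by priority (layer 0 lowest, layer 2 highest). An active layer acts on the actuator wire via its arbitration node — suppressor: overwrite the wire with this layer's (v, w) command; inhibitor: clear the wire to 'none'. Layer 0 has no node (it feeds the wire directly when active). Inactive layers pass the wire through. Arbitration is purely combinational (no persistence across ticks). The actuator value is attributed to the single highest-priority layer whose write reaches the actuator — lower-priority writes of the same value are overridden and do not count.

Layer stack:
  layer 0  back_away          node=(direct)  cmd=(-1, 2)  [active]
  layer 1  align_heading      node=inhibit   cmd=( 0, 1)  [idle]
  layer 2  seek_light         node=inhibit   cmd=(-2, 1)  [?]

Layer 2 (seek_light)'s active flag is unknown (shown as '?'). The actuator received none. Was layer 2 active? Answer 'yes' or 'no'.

If layer 2 is active=yes:
  actuator would be none
If layer 2 is active=no:
  actuator would be (-1, 2)
Observed none, so layer 2 was active.

yes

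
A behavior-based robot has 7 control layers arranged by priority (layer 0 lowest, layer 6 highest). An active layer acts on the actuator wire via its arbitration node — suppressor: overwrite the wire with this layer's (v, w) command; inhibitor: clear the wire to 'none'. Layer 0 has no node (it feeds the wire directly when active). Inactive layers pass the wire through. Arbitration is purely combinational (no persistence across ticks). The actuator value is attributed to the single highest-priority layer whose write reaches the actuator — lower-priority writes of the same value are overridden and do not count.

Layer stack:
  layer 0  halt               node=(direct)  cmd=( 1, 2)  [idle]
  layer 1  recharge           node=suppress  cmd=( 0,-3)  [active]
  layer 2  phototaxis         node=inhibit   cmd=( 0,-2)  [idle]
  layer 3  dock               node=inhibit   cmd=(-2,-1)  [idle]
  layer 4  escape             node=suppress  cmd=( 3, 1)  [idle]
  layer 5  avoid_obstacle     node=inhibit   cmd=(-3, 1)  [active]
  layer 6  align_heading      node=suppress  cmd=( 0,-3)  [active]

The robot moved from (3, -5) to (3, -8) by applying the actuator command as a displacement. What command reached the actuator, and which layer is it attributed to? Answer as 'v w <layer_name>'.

0 -3 align_heading

displacement = (3, -8) − (3, -5) = (0, -3)
layer 0 (halt) idle — none
layer 1 (recharge) active — suppresses: (0, -3)
layer 2 (phototaxis) idle — unchanged: (0, -3)
layer 3 (dock) idle — unchanged: (0, -3)
layer 4 (escape) idle — unchanged: (0, -3)
layer 5 (avoid_obstacle) active — inhibits: none
layer 6 (align_heading) active — suppresses: (0, -3)
→ actuator (0, -3) — from layer 6 (align_heading)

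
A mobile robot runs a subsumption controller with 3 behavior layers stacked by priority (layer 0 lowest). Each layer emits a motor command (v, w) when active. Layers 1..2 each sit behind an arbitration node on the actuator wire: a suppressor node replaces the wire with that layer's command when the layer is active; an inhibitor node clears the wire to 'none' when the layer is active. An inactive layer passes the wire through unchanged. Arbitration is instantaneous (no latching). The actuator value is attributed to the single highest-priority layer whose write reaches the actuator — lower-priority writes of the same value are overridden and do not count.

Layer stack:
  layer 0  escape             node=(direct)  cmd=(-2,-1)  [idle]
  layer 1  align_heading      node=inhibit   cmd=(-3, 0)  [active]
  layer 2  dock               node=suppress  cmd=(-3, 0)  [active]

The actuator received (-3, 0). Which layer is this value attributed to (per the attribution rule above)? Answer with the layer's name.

layer 0 (escape) idle — none
layer 1 (align_heading) active — inhibits: none
layer 2 (dock) active — suppresses: (-3, 0)
→ actuator (-3, 0)
last writer: layer 2 = dock

dock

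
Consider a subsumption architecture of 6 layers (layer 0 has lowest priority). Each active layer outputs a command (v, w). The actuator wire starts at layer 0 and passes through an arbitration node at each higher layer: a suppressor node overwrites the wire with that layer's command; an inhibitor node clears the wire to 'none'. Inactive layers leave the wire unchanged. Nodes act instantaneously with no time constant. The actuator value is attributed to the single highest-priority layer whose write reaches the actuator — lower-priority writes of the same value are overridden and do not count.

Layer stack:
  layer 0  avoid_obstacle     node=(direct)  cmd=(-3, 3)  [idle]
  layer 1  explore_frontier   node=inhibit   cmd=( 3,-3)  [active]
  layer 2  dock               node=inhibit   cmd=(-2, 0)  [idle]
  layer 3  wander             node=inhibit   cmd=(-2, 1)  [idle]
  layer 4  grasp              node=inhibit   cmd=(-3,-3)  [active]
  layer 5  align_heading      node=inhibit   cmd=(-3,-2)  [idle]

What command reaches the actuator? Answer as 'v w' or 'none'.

layer 0 (avoid_obstacle) idle — none
layer 1 (explore_frontier) active — inhibits: none
layer 2 (dock) idle — unchanged: none
layer 3 (wander) idle — unchanged: none
layer 4 (grasp) active — inhibits: none
layer 5 (align_heading) idle — unchanged: none
→ actuator none

none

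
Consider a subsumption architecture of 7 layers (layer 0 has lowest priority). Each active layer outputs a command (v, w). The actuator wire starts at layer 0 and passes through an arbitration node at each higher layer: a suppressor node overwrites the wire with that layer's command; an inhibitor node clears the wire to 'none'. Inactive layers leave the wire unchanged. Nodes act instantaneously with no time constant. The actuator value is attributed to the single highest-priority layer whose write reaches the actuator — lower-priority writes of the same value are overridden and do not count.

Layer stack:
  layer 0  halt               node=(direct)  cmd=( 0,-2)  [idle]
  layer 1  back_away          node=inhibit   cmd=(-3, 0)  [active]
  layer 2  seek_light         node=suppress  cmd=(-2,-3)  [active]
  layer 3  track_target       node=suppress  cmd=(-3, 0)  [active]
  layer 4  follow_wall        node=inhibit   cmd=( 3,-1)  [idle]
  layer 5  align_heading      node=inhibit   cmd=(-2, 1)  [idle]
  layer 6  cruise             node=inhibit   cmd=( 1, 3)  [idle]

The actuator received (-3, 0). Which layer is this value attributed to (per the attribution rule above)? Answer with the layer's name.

L0 halt: idle → wire = none
L1 back_away: active, inhibitor → wire = none
L2 seek_light: active, suppressor → wire = (-2, -3)
L3 track_target: active, suppressor → wire = (-3, 0)
L4 follow_wall: idle → wire stays (-3, 0)
L5 align_heading: idle → wire stays (-3, 0)
L6 cruise: idle → wire stays (-3, 0)
actuator = (-3, 0)
last writer: layer 3 = track_target

track_target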